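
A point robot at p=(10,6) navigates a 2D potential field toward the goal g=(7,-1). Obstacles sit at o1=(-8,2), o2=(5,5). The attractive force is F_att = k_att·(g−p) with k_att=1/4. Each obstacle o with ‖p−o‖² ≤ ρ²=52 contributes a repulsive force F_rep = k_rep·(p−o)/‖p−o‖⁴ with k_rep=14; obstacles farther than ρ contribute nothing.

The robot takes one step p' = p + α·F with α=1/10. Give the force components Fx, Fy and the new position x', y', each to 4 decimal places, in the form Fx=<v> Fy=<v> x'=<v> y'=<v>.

F_att = 1/4·(g−p) = 1/4·(-3,-7) = (-0.7500,-1.7500)
o1: d²=340 > ρ²=52 → inactive
o2: d²=26 ≤ ρ²=52; F_rep = 14·(5,1)/26² = (0.1036,0.0207)
F = F_att + ΣF_rep = (-0.6464,-1.7293)
p' = p + 1/10·F = (9.9354,5.8271)

Fx=-0.6464 Fy=-1.7293 x'=9.9354 y'=5.8271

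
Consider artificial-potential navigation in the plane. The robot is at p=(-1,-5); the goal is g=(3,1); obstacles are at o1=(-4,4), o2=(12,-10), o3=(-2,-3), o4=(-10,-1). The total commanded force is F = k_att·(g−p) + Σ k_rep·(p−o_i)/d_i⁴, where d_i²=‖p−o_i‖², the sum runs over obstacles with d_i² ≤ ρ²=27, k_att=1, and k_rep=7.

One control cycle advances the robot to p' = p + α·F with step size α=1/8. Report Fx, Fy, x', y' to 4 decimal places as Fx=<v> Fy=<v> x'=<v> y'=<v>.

F_att = 1·(g−p) = 1·(4,6) = (4.0000,6.0000)
o1: d²=90 > ρ²=27 → inactive
o2: d²=194 > ρ²=27 → inactive
o3: d²=5 ≤ ρ²=27; F_rep = 7·(1,-2)/5² = (0.2800,-0.5600)
o4: d²=97 > ρ²=27 → inactive
F = F_att + ΣF_rep = (4.2800,5.4400)
p' = p + 1/8·F = (-0.4650,-4.3200)

Fx=4.2800 Fy=5.4400 x'=-0.4650 y'=-4.3200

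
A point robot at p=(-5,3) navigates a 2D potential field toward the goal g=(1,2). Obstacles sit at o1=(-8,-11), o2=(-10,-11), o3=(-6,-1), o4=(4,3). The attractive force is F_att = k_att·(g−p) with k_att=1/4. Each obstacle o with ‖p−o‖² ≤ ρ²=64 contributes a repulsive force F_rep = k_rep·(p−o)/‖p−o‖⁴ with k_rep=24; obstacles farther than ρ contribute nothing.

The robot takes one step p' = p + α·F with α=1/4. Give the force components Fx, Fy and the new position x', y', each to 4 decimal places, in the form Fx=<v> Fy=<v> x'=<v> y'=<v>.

F_att = 1/4·(g−p) = 1/4·(6,-1) = (1.5000,-0.2500)
o1: d²=205 > ρ²=64 → inactive
o2: d²=221 > ρ²=64 → inactive
o3: d²=17 ≤ ρ²=64; F_rep = 24·(1,4)/17² = (0.0830,0.3322)
o4: d²=81 > ρ²=64 → inactive
F = F_att + ΣF_rep = (1.5830,0.0822)
p' = p + 1/4·F = (-4.6042,3.0205)

Fx=1.5830 Fy=0.0822 x'=-4.6042 y'=3.0205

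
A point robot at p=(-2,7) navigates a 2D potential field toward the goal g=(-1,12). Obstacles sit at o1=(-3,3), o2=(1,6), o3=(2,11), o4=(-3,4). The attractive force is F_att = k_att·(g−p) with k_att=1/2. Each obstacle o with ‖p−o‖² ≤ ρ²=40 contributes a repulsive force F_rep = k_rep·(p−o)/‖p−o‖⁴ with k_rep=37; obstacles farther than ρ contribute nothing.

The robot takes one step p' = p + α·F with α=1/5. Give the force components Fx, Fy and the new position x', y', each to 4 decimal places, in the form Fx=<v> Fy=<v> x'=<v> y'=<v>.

Fx=-0.2565 Fy=4.3476 x'=-2.0513 y'=7.8695

F_att = 1/2·(g−p) = 1/2·(1,5) = (0.5000,2.5000)
o1: d²=17 ≤ ρ²=40; F_rep = 37·(1,4)/17² = (0.1280,0.5121)
o2: d²=10 ≤ ρ²=40; F_rep = 37·(-3,1)/10² = (-1.1100,0.3700)
o3: d²=32 ≤ ρ²=40; F_rep = 37·(-4,-4)/32² = (-0.1445,-0.1445)
o4: d²=10 ≤ ρ²=40; F_rep = 37·(1,3)/10² = (0.3700,1.1100)
F = F_att + ΣF_rep = (-0.2565,4.3476)
p' = p + 1/5·F = (-2.0513,7.8695)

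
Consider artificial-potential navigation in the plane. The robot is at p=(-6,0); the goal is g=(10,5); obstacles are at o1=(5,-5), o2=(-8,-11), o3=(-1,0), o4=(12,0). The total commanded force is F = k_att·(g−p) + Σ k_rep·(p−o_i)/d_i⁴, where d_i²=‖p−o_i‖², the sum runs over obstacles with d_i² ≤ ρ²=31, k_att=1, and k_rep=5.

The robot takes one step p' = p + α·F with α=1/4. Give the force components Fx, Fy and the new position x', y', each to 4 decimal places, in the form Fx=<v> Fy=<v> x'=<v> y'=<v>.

F_att = 1·(g−p) = 1·(16,5) = (16.0000,5.0000)
o1: d²=146 > ρ²=31 → inactive
o2: d²=125 > ρ²=31 → inactive
o3: d²=25 ≤ ρ²=31; F_rep = 5·(-5,0)/25² = (-0.0400,0.0000)
o4: d²=324 > ρ²=31 → inactive
F = F_att + ΣF_rep = (15.9600,5.0000)
p' = p + 1/4·F = (-2.0100,1.2500)

Fx=15.9600 Fy=5.0000 x'=-2.0100 y'=1.2500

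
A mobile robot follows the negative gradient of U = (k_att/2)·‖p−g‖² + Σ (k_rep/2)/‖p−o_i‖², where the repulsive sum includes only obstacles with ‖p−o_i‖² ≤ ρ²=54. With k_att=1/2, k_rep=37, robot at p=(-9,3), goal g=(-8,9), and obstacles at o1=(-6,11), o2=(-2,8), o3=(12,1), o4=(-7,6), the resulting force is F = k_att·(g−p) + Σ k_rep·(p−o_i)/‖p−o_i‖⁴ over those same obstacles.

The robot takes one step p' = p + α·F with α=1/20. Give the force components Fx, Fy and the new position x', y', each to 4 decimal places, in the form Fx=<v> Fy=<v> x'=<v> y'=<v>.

F_att = 1/2·(g−p) = 1/2·(1,6) = (0.5000,3.0000)
o1: d²=73 > ρ²=54 → inactive
o2: d²=74 > ρ²=54 → inactive
o3: d²=445 > ρ²=54 → inactive
o4: d²=13 ≤ ρ²=54; F_rep = 37·(-2,-3)/13² = (-0.4379,-0.6568)
F = F_att + ΣF_rep = (0.0621,2.3432)
p' = p + 1/20·F = (-8.9969,3.1172)

Fx=0.0621 Fy=2.3432 x'=-8.9969 y'=3.1172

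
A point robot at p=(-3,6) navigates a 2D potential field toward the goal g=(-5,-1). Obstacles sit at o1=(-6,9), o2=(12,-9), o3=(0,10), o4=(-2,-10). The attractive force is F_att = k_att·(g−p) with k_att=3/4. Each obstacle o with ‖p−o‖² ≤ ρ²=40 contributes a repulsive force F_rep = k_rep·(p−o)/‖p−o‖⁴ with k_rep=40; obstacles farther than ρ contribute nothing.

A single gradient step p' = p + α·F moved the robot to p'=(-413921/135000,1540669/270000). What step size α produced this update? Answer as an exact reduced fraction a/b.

α = 1/20

F_att = 3/4·(g−p) = 3/4·(-2,-7) = (-1.5000,-5.2500)
o1: d²=18 ≤ ρ²=40; F_rep = 40·(3,-3)/18² = (0.3704,-0.3704)
o2: d²=450 > ρ²=40 → inactive
o3: d²=25 ≤ ρ²=40; F_rep = 40·(-3,-4)/25² = (-0.1920,-0.2560)
o4: d²=257 > ρ²=40 → inactive
F = F_att + ΣF_rep = (-1.3216,-5.8764)
Δp = p'−p = (-0.0661,-0.2938); α = Δx/Fx = (-8921/135000) / (-8921/6750) = 1/20
check: Δy/Fy = (-79331/270000) / (-79331/13500) = 1/20 ✓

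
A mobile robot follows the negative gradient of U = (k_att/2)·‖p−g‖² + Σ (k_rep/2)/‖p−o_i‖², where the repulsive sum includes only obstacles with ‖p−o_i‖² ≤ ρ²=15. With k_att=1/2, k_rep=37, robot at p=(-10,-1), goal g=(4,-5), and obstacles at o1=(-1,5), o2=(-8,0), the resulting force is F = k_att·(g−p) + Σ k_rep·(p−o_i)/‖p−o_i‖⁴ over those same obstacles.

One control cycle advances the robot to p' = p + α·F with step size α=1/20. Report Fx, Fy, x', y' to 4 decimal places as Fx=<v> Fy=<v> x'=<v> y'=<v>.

Fx=4.0400 Fy=-3.4800 x'=-9.7980 y'=-1.1740

F_att = 1/2·(g−p) = 1/2·(14,-4) = (7.0000,-2.0000)
o1: d²=117 > ρ²=15 → inactive
o2: d²=5 ≤ ρ²=15; F_rep = 37·(-2,-1)/5² = (-2.9600,-1.4800)
F = F_att + ΣF_rep = (4.0400,-3.4800)
p' = p + 1/20·F = (-9.7980,-1.1740)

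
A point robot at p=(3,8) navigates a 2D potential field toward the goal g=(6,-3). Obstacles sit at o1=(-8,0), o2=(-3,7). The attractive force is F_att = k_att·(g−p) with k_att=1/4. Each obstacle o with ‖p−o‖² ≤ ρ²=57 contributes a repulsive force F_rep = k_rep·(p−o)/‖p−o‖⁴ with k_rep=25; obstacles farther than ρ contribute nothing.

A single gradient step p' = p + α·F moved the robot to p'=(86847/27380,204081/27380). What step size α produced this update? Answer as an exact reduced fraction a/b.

α = 1/5

F_att = 1/4·(g−p) = 1/4·(3,-11) = (0.7500,-2.7500)
o1: d²=185 > ρ²=57 → inactive
o2: d²=37 ≤ ρ²=57; F_rep = 25·(6,1)/37² = (0.1096,0.0183)
F = F_att + ΣF_rep = (0.8596,-2.7317)
Δp = p'−p = (0.1719,-0.5463); α = Δx/Fx = (4707/27380) / (4707/5476) = 1/5
check: Δy/Fy = (-14959/27380) / (-14959/5476) = 1/5 ✓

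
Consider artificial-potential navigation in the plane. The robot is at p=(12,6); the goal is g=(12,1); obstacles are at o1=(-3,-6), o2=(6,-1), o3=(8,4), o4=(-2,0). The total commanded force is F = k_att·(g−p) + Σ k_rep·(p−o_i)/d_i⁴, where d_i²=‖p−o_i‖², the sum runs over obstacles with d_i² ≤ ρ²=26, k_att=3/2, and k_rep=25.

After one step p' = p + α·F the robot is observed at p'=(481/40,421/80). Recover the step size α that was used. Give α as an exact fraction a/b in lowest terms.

F_att = 3/2·(g−p) = 3/2·(0,-5) = (0.0000,-7.5000)
o1: d²=369 > ρ²=26 → inactive
o2: d²=85 > ρ²=26 → inactive
o3: d²=20 ≤ ρ²=26; F_rep = 25·(4,2)/20² = (0.2500,0.1250)
o4: d²=232 > ρ²=26 → inactive
F = F_att + ΣF_rep = (0.2500,-7.3750)
Δp = p'−p = (0.0250,-0.7375); α = Δx/Fx = (1/40) / (1/4) = 1/10
check: Δy/Fy = (-59/80) / (-59/8) = 1/10 ✓

α = 1/10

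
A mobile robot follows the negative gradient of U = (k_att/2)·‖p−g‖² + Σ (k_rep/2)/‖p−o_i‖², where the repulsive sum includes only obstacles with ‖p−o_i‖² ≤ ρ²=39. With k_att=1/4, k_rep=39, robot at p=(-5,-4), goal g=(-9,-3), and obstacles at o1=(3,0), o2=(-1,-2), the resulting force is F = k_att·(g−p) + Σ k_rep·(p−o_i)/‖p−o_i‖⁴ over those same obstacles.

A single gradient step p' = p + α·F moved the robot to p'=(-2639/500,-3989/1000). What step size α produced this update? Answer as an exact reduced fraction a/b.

α = 1/5

F_att = 1/4·(g−p) = 1/4·(-4,1) = (-1.0000,0.2500)
o1: d²=80 > ρ²=39 → inactive
o2: d²=20 ≤ ρ²=39; F_rep = 39·(-4,-2)/20² = (-0.3900,-0.1950)
F = F_att + ΣF_rep = (-1.3900,0.0550)
Δp = p'−p = (-0.2780,0.0110); α = Δx/Fx = (-139/500) / (-139/100) = 1/5
check: Δy/Fy = (11/1000) / (11/200) = 1/5 ✓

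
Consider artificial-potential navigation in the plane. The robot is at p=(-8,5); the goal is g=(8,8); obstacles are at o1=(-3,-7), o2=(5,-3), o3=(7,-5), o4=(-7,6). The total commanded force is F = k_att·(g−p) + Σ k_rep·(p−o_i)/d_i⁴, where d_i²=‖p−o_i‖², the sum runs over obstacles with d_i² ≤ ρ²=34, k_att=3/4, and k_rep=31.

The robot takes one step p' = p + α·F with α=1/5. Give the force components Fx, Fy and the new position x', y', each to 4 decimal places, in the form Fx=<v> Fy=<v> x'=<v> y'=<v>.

F_att = 3/4·(g−p) = 3/4·(16,3) = (12.0000,2.2500)
o1: d²=169 > ρ²=34 → inactive
o2: d²=233 > ρ²=34 → inactive
o3: d²=325 > ρ²=34 → inactive
o4: d²=2 ≤ ρ²=34; F_rep = 31·(-1,-1)/2² = (-7.7500,-7.7500)
F = F_att + ΣF_rep = (4.2500,-5.5000)
p' = p + 1/5·F = (-7.1500,3.9000)

Fx=4.2500 Fy=-5.5000 x'=-7.1500 y'=3.9000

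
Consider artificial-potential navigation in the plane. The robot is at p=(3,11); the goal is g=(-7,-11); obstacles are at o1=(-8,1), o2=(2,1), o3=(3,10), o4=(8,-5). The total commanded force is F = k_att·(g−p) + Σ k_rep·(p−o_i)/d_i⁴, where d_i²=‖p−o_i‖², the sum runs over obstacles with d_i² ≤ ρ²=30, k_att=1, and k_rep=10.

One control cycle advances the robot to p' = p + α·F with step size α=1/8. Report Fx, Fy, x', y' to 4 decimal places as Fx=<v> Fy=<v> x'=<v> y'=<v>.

Fx=-10.0000 Fy=-12.0000 x'=1.7500 y'=9.5000

F_att = 1·(g−p) = 1·(-10,-22) = (-10.0000,-22.0000)
o1: d²=221 > ρ²=30 → inactive
o2: d²=101 > ρ²=30 → inactive
o3: d²=1 ≤ ρ²=30; F_rep = 10·(0,1)/1² = (0.0000,10.0000)
o4: d²=281 > ρ²=30 → inactive
F = F_att + ΣF_rep = (-10.0000,-12.0000)
p' = p + 1/8·F = (1.7500,9.5000)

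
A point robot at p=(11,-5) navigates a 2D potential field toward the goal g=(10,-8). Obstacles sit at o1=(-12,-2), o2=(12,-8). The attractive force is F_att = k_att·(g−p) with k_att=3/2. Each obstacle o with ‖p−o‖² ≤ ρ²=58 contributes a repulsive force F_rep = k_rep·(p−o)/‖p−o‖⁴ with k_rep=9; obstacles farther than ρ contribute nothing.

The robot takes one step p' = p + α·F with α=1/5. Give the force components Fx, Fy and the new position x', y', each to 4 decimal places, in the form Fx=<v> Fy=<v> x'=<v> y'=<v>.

F_att = 3/2·(g−p) = 3/2·(-1,-3) = (-1.5000,-4.5000)
o1: d²=538 > ρ²=58 → inactive
o2: d²=10 ≤ ρ²=58; F_rep = 9·(-1,3)/10² = (-0.0900,0.2700)
F = F_att + ΣF_rep = (-1.5900,-4.2300)
p' = p + 1/5·F = (10.6820,-5.8460)

Fx=-1.5900 Fy=-4.2300 x'=10.6820 y'=-5.8460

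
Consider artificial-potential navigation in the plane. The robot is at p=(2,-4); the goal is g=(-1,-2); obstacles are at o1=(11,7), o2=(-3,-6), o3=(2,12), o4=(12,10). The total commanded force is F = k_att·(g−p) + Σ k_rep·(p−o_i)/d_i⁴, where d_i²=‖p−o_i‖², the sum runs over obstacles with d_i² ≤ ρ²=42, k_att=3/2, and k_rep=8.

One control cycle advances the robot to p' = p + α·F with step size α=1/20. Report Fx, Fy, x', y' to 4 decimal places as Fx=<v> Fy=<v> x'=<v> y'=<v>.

F_att = 3/2·(g−p) = 3/2·(-3,2) = (-4.5000,3.0000)
o1: d²=202 > ρ²=42 → inactive
o2: d²=29 ≤ ρ²=42; F_rep = 8·(5,2)/29² = (0.0476,0.0190)
o3: d²=256 > ρ²=42 → inactive
o4: d²=296 > ρ²=42 → inactive
F = F_att + ΣF_rep = (-4.4524,3.0190)
p' = p + 1/20·F = (1.7774,-3.8490)

Fx=-4.4524 Fy=3.0190 x'=1.7774 y'=-3.8490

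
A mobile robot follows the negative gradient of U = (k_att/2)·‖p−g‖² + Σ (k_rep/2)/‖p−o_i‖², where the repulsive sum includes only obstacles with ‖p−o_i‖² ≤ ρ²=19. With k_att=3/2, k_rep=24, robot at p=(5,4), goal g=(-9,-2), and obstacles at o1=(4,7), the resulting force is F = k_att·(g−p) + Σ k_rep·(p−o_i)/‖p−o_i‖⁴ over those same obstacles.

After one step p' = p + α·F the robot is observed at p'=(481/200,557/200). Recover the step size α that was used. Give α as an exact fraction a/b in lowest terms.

α = 1/8

F_att = 3/2·(g−p) = 3/2·(-14,-6) = (-21.0000,-9.0000)
o1: d²=10 ≤ ρ²=19; F_rep = 24·(1,-3)/10² = (0.2400,-0.7200)
F = F_att + ΣF_rep = (-20.7600,-9.7200)
Δp = p'−p = (-2.5950,-1.2150); α = Δx/Fx = (-519/200) / (-519/25) = 1/8
check: Δy/Fy = (-243/200) / (-243/25) = 1/8 ✓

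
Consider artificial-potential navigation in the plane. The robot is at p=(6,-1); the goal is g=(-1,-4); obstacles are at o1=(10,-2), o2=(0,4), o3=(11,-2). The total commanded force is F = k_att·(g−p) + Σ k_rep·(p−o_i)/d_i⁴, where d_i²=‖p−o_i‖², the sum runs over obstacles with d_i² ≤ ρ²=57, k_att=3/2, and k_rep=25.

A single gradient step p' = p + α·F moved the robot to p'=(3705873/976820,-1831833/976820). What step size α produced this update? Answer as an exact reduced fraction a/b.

α = 1/5

F_att = 3/2·(g−p) = 3/2·(-7,-3) = (-10.5000,-4.5000)
o1: d²=17 ≤ ρ²=57; F_rep = 25·(-4,1)/17² = (-0.3460,0.0865)
o2: d²=61 > ρ²=57 → inactive
o3: d²=26 ≤ ρ²=57; F_rep = 25·(-5,1)/26² = (-0.1849,0.0370)
F = F_att + ΣF_rep = (-11.0309,-4.3765)
Δp = p'−p = (-2.2062,-0.8753); α = Δx/Fx = (-2155047/976820) / (-2155047/195364) = 1/5
check: Δy/Fy = (-855013/976820) / (-855013/195364) = 1/5 ✓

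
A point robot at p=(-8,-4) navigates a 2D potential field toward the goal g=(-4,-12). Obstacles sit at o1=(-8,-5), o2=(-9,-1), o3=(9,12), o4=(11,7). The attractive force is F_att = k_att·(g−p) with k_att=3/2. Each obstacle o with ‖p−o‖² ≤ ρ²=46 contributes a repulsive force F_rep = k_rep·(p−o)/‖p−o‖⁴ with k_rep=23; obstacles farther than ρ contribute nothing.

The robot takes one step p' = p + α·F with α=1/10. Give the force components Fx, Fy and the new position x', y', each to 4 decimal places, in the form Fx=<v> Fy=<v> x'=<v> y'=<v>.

Fx=6.2300 Fy=10.3100 x'=-7.3770 y'=-2.9690

F_att = 3/2·(g−p) = 3/2·(4,-8) = (6.0000,-12.0000)
o1: d²=1 ≤ ρ²=46; F_rep = 23·(0,1)/1² = (0.0000,23.0000)
o2: d²=10 ≤ ρ²=46; F_rep = 23·(1,-3)/10² = (0.2300,-0.6900)
o3: d²=545 > ρ²=46 → inactive
o4: d²=482 > ρ²=46 → inactive
F = F_att + ΣF_rep = (6.2300,10.3100)
p' = p + 1/10·F = (-7.3770,-2.9690)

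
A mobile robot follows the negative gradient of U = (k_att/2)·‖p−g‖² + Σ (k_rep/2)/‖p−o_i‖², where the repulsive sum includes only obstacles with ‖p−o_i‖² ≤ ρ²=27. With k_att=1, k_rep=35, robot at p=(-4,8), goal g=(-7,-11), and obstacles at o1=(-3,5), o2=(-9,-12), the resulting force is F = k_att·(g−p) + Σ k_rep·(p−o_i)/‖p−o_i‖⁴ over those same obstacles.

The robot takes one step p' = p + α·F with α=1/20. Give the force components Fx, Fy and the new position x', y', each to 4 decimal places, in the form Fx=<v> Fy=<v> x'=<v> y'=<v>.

F_att = 1·(g−p) = 1·(-3,-19) = (-3.0000,-19.0000)
o1: d²=10 ≤ ρ²=27; F_rep = 35·(-1,3)/10² = (-0.3500,1.0500)
o2: d²=425 > ρ²=27 → inactive
F = F_att + ΣF_rep = (-3.3500,-17.9500)
p' = p + 1/20·F = (-4.1675,7.1025)

Fx=-3.3500 Fy=-17.9500 x'=-4.1675 y'=7.1025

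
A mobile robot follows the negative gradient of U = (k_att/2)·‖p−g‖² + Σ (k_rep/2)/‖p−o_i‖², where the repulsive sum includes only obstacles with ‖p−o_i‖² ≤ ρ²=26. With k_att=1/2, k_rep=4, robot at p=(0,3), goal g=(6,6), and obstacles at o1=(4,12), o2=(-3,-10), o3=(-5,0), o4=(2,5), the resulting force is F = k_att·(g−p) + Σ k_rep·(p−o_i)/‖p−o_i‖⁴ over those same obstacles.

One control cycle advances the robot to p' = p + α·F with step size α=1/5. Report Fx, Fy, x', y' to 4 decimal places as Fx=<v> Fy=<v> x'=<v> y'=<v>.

F_att = 1/2·(g−p) = 1/2·(6,3) = (3.0000,1.5000)
o1: d²=97 > ρ²=26 → inactive
o2: d²=178 > ρ²=26 → inactive
o3: d²=34 > ρ²=26 → inactive
o4: d²=8 ≤ ρ²=26; F_rep = 4·(-2,-2)/8² = (-0.1250,-0.1250)
F = F_att + ΣF_rep = (2.8750,1.3750)
p' = p + 1/5·F = (0.5750,3.2750)

Fx=2.8750 Fy=1.3750 x'=0.5750 y'=3.2750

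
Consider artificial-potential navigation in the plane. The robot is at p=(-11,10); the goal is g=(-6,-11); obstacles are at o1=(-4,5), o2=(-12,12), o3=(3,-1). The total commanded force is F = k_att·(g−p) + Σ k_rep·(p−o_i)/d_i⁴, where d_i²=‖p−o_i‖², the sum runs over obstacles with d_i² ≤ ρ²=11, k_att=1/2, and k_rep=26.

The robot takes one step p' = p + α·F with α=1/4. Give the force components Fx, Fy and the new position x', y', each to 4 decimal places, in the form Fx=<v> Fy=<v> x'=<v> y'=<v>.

F_att = 1/2·(g−p) = 1/2·(5,-21) = (2.5000,-10.5000)
o1: d²=74 > ρ²=11 → inactive
o2: d²=5 ≤ ρ²=11; F_rep = 26·(1,-2)/5² = (1.0400,-2.0800)
o3: d²=317 > ρ²=11 → inactive
F = F_att + ΣF_rep = (3.5400,-12.5800)
p' = p + 1/4·F = (-10.1150,6.8550)

Fx=3.5400 Fy=-12.5800 x'=-10.1150 y'=6.8550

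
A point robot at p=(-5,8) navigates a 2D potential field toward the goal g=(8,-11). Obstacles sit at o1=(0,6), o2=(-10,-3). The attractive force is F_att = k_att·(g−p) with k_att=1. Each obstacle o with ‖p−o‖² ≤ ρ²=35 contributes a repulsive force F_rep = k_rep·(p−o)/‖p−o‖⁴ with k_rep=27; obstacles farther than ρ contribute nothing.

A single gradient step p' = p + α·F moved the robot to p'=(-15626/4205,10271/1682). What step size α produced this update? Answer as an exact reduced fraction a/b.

F_att = 1·(g−p) = 1·(13,-19) = (13.0000,-19.0000)
o1: d²=29 ≤ ρ²=35; F_rep = 27·(-5,2)/29² = (-0.1605,0.0642)
o2: d²=146 > ρ²=35 → inactive
F = F_att + ΣF_rep = (12.8395,-18.9358)
Δp = p'−p = (1.2839,-1.8936); α = Δx/Fx = (5399/4205) / (10798/841) = 1/10
check: Δy/Fy = (-3185/1682) / (-15925/841) = 1/10 ✓

α = 1/10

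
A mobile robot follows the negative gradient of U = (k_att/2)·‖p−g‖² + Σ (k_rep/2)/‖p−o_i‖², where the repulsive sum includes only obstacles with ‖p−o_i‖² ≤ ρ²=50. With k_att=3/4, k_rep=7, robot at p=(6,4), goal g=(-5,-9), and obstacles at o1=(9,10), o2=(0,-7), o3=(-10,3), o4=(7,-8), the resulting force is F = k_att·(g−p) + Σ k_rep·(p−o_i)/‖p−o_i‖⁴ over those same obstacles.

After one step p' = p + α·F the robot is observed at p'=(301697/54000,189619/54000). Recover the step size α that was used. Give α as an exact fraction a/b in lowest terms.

F_att = 3/4·(g−p) = 3/4·(-11,-13) = (-8.2500,-9.7500)
o1: d²=45 ≤ ρ²=50; F_rep = 7·(-3,-6)/45² = (-0.0104,-0.0207)
o2: d²=157 > ρ²=50 → inactive
o3: d²=257 > ρ²=50 → inactive
o4: d²=145 > ρ²=50 → inactive
F = F_att + ΣF_rep = (-8.2604,-9.7707)
Δp = p'−p = (-0.4130,-0.4885); α = Δx/Fx = (-22303/54000) / (-22303/2700) = 1/20
check: Δy/Fy = (-26381/54000) / (-26381/2700) = 1/20 ✓

α = 1/20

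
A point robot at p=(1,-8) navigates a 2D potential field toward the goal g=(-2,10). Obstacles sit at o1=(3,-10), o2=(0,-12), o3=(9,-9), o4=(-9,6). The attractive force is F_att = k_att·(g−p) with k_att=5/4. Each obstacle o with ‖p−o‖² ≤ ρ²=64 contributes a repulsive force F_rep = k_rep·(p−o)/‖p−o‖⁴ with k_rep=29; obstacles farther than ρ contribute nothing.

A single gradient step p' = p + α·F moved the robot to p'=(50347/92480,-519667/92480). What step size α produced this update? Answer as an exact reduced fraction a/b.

α = 1/10

F_att = 5/4·(g−p) = 5/4·(-3,18) = (-3.7500,22.5000)
o1: d²=8 ≤ ρ²=64; F_rep = 29·(-2,2)/8² = (-0.9062,0.9062)
o2: d²=17 ≤ ρ²=64; F_rep = 29·(1,4)/17² = (0.1003,0.4014)
o3: d²=65 > ρ²=64 → inactive
o4: d²=296 > ρ²=64 → inactive
F = F_att + ΣF_rep = (-4.5559,23.8076)
Δp = p'−p = (-0.4556,2.3808); α = Δx/Fx = (-42133/92480) / (-42133/9248) = 1/10
check: Δy/Fy = (220173/92480) / (220173/9248) = 1/10 ✓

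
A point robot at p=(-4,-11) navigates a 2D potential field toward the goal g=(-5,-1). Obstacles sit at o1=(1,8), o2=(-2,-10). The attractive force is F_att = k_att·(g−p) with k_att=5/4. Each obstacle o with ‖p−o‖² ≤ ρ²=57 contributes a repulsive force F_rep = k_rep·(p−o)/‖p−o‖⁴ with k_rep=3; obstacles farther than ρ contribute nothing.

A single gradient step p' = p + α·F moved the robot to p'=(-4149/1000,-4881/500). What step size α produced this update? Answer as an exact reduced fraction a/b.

F_att = 5/4·(g−p) = 5/4·(-1,10) = (-1.2500,12.5000)
o1: d²=386 > ρ²=57 → inactive
o2: d²=5 ≤ ρ²=57; F_rep = 3·(-2,-1)/5² = (-0.2400,-0.1200)
F = F_att + ΣF_rep = (-1.4900,12.3800)
Δp = p'−p = (-0.1490,1.2380); α = Δx/Fx = (-149/1000) / (-149/100) = 1/10
check: Δy/Fy = (619/500) / (619/50) = 1/10 ✓

α = 1/10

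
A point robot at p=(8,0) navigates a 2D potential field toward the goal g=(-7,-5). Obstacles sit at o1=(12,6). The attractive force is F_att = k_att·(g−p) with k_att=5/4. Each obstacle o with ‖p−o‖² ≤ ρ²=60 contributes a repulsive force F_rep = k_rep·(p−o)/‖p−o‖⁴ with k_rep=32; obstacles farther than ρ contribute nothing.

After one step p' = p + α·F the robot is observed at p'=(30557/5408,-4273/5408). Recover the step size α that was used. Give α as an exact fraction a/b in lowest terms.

α = 1/8

F_att = 5/4·(g−p) = 5/4·(-15,-5) = (-18.7500,-6.2500)
o1: d²=52 ≤ ρ²=60; F_rep = 32·(-4,-6)/52² = (-0.0473,-0.0710)
F = F_att + ΣF_rep = (-18.7973,-6.3210)
Δp = p'−p = (-2.3497,-0.7901); α = Δx/Fx = (-12707/5408) / (-12707/676) = 1/8
check: Δy/Fy = (-4273/5408) / (-4273/676) = 1/8 ✓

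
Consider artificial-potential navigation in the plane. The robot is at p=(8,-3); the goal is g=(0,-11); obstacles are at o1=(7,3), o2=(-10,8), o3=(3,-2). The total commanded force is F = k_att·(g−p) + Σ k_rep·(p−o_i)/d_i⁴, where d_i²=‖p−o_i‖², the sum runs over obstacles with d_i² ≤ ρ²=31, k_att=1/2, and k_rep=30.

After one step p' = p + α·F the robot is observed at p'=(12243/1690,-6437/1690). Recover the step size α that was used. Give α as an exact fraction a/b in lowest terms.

F_att = 1/2·(g−p) = 1/2·(-8,-8) = (-4.0000,-4.0000)
o1: d²=37 > ρ²=31 → inactive
o2: d²=445 > ρ²=31 → inactive
o3: d²=26 ≤ ρ²=31; F_rep = 30·(5,-1)/26² = (0.2219,-0.0444)
F = F_att + ΣF_rep = (-3.7781,-4.0444)
Δp = p'−p = (-0.7556,-0.8089); α = Δx/Fx = (-1277/1690) / (-1277/338) = 1/5
check: Δy/Fy = (-1367/1690) / (-1367/338) = 1/5 ✓

α = 1/5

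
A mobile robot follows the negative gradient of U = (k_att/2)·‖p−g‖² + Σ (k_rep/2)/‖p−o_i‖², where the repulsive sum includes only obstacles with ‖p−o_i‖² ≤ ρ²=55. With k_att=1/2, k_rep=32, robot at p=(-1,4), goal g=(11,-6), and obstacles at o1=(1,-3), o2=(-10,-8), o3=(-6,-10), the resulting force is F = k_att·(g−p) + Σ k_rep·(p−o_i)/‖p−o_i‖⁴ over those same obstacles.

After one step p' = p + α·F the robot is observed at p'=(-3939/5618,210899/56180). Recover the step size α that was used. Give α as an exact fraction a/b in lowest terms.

F_att = 1/2·(g−p) = 1/2·(12,-10) = (6.0000,-5.0000)
o1: d²=53 ≤ ρ²=55; F_rep = 32·(-2,7)/53² = (-0.0228,0.0797)
o2: d²=225 > ρ²=55 → inactive
o3: d²=221 > ρ²=55 → inactive
F = F_att + ΣF_rep = (5.9772,-4.9203)
Δp = p'−p = (0.2989,-0.2460); α = Δx/Fx = (1679/5618) / (16790/2809) = 1/20
check: Δy/Fy = (-13821/56180) / (-13821/2809) = 1/20 ✓

α = 1/20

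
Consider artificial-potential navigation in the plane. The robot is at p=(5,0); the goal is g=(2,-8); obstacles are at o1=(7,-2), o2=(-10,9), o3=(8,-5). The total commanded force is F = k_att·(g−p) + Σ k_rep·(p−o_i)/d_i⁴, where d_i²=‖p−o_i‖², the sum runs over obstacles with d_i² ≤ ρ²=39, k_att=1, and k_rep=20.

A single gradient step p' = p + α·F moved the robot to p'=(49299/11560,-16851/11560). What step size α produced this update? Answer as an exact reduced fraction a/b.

F_att = 1·(g−p) = 1·(-3,-8) = (-3.0000,-8.0000)
o1: d²=8 ≤ ρ²=39; F_rep = 20·(-2,2)/8² = (-0.6250,0.6250)
o2: d²=306 > ρ²=39 → inactive
o3: d²=34 ≤ ρ²=39; F_rep = 20·(-3,5)/34² = (-0.0519,0.0865)
F = F_att + ΣF_rep = (-3.6769,-7.2885)
Δp = p'−p = (-0.7354,-1.4577); α = Δx/Fx = (-8501/11560) / (-8501/2312) = 1/5
check: Δy/Fy = (-16851/11560) / (-16851/2312) = 1/5 ✓

α = 1/5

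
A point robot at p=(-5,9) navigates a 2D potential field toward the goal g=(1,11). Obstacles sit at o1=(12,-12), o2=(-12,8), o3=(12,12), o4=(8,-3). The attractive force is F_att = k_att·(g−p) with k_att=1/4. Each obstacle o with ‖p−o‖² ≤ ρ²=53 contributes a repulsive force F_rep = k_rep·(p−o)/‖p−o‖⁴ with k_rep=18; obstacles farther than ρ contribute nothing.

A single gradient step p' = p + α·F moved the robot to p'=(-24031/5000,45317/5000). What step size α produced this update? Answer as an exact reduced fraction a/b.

α = 1/8

F_att = 1/4·(g−p) = 1/4·(6,2) = (1.5000,0.5000)
o1: d²=730 > ρ²=53 → inactive
o2: d²=50 ≤ ρ²=53; F_rep = 18·(7,1)/50² = (0.0504,0.0072)
o3: d²=298 > ρ²=53 → inactive
o4: d²=313 > ρ²=53 → inactive
F = F_att + ΣF_rep = (1.5504,0.5072)
Δp = p'−p = (0.1938,0.0634); α = Δx/Fx = (969/5000) / (969/625) = 1/8
check: Δy/Fy = (317/5000) / (317/625) = 1/8 ✓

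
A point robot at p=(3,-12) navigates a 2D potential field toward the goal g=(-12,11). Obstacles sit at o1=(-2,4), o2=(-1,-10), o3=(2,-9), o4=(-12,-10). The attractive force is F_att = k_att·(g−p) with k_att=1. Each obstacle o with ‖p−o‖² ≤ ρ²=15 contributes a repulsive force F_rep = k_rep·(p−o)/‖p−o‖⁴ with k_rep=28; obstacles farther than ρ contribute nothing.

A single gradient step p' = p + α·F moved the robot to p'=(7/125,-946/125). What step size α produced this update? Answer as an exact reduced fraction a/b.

F_att = 1·(g−p) = 1·(-15,23) = (-15.0000,23.0000)
o1: d²=281 > ρ²=15 → inactive
o2: d²=20 > ρ²=15 → inactive
o3: d²=10 ≤ ρ²=15; F_rep = 28·(1,-3)/10² = (0.2800,-0.8400)
o4: d²=229 > ρ²=15 → inactive
F = F_att + ΣF_rep = (-14.7200,22.1600)
Δp = p'−p = (-2.9440,4.4320); α = Δx/Fx = (-368/125) / (-368/25) = 1/5
check: Δy/Fy = (554/125) / (554/25) = 1/5 ✓

α = 1/5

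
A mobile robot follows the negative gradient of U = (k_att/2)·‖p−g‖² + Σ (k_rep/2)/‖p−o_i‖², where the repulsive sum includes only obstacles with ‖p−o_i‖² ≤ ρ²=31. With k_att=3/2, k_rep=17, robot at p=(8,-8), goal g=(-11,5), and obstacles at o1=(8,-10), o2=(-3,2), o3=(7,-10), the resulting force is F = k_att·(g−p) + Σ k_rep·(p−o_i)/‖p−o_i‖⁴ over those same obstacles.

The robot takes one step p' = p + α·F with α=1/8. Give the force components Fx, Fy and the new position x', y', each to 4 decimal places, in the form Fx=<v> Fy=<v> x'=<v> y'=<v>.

Fx=-27.8200 Fy=22.9850 x'=4.5225 y'=-5.1269

F_att = 3/2·(g−p) = 3/2·(-19,13) = (-28.5000,19.5000)
o1: d²=4 ≤ ρ²=31; F_rep = 17·(0,2)/4² = (0.0000,2.1250)
o2: d²=221 > ρ²=31 → inactive
o3: d²=5 ≤ ρ²=31; F_rep = 17·(1,2)/5² = (0.6800,1.3600)
F = F_att + ΣF_rep = (-27.8200,22.9850)
p' = p + 1/8·F = (4.5225,-5.1269)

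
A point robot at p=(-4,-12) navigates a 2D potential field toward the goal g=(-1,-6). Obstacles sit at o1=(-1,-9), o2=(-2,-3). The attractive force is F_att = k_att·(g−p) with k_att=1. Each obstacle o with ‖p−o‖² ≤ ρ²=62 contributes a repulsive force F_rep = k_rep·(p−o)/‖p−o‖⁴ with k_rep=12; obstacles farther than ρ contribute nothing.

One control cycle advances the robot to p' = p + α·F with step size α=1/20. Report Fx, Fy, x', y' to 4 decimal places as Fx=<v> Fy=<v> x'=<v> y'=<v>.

F_att = 1·(g−p) = 1·(3,6) = (3.0000,6.0000)
o1: d²=18 ≤ ρ²=62; F_rep = 12·(-3,-3)/18² = (-0.1111,-0.1111)
o2: d²=85 > ρ²=62 → inactive
F = F_att + ΣF_rep = (2.8889,5.8889)
p' = p + 1/20·F = (-3.8556,-11.7056)

Fx=2.8889 Fy=5.8889 x'=-3.8556 y'=-11.7056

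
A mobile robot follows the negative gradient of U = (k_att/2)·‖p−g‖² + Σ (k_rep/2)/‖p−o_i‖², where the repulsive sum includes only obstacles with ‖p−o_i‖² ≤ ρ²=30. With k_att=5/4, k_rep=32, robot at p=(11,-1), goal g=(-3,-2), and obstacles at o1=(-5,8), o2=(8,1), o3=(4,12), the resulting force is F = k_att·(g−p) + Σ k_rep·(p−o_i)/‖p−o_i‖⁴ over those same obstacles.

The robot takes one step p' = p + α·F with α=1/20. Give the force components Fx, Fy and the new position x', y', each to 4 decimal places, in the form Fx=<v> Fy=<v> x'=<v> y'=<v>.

Fx=-16.9320 Fy=-1.6287 x'=10.1534 y'=-1.0814

F_att = 5/4·(g−p) = 5/4·(-14,-1) = (-17.5000,-1.2500)
o1: d²=337 > ρ²=30 → inactive
o2: d²=13 ≤ ρ²=30; F_rep = 32·(3,-2)/13² = (0.5680,-0.3787)
o3: d²=218 > ρ²=30 → inactive
F = F_att + ΣF_rep = (-16.9320,-1.6287)
p' = p + 1/20·F = (10.1534,-1.0814)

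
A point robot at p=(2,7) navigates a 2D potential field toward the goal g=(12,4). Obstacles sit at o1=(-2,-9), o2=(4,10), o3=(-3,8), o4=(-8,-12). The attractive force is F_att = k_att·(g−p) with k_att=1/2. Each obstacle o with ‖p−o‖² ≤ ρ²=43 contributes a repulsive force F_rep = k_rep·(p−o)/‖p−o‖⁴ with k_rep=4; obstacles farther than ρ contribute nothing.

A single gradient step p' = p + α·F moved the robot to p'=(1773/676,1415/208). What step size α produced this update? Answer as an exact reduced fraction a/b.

α = 1/8

F_att = 1/2·(g−p) = 1/2·(10,-3) = (5.0000,-1.5000)
o1: d²=272 > ρ²=43 → inactive
o2: d²=13 ≤ ρ²=43; F_rep = 4·(-2,-3)/13² = (-0.0473,-0.0710)
o3: d²=26 ≤ ρ²=43; F_rep = 4·(5,-1)/26² = (0.0296,-0.0059)
o4: d²=461 > ρ²=43 → inactive
F = F_att + ΣF_rep = (4.9822,-1.5769)
Δp = p'−p = (0.6228,-0.1971); α = Δx/Fx = (421/676) / (842/169) = 1/8
check: Δy/Fy = (-41/208) / (-41/26) = 1/8 ✓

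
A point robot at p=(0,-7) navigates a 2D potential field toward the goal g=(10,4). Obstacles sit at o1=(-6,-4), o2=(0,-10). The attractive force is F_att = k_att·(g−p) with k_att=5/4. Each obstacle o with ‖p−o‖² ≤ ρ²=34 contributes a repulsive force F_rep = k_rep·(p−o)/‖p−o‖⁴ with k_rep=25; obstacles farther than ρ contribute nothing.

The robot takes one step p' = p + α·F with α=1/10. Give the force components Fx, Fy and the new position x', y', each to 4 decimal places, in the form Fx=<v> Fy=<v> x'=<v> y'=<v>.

Fx=12.5000 Fy=14.6759 x'=1.2500 y'=-5.5324

F_att = 5/4·(g−p) = 5/4·(10,11) = (12.5000,13.7500)
o1: d²=45 > ρ²=34 → inactive
o2: d²=9 ≤ ρ²=34; F_rep = 25·(0,3)/9² = (0.0000,0.9259)
F = F_att + ΣF_rep = (12.5000,14.6759)
p' = p + 1/10·F = (1.2500,-5.5324)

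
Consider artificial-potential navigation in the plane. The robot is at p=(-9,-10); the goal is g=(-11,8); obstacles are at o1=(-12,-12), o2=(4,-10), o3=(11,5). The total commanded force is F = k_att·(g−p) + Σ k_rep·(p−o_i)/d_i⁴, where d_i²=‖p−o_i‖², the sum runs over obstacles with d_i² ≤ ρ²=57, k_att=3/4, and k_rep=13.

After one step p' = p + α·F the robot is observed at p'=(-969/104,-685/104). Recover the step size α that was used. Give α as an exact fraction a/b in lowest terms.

F_att = 3/4·(g−p) = 3/4·(-2,18) = (-1.5000,13.5000)
o1: d²=13 ≤ ρ²=57; F_rep = 13·(3,2)/13² = (0.2308,0.1538)
o2: d²=169 > ρ²=57 → inactive
o3: d²=625 > ρ²=57 → inactive
F = F_att + ΣF_rep = (-1.2692,13.6538)
Δp = p'−p = (-0.3173,3.4135); α = Δx/Fx = (-33/104) / (-33/26) = 1/4
check: Δy/Fy = (355/104) / (355/26) = 1/4 ✓

α = 1/4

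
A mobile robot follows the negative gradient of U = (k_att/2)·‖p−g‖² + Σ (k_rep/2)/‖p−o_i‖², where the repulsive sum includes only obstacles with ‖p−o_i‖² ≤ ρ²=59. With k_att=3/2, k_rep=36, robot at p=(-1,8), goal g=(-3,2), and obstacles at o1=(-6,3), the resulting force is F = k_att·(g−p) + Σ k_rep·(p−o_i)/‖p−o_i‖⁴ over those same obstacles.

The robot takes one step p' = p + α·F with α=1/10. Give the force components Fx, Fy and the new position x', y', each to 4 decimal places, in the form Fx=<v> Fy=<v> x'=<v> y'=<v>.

Fx=-2.9280 Fy=-8.9280 x'=-1.2928 y'=7.1072

F_att = 3/2·(g−p) = 3/2·(-2,-6) = (-3.0000,-9.0000)
o1: d²=50 ≤ ρ²=59; F_rep = 36·(5,5)/50² = (0.0720,0.0720)
F = F_att + ΣF_rep = (-2.9280,-8.9280)
p' = p + 1/10·F = (-1.2928,7.1072)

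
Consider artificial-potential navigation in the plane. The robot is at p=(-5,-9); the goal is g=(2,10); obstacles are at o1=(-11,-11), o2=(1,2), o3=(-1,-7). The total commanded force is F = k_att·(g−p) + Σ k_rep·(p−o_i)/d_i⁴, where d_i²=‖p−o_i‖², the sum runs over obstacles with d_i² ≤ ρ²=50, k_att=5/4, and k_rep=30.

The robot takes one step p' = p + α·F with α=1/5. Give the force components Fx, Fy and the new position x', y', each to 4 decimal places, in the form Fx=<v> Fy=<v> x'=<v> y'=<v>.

F_att = 5/4·(g−p) = 5/4·(7,19) = (8.7500,23.7500)
o1: d²=40 ≤ ρ²=50; F_rep = 30·(6,2)/40² = (0.1125,0.0375)
o2: d²=157 > ρ²=50 → inactive
o3: d²=20 ≤ ρ²=50; F_rep = 30·(-4,-2)/20² = (-0.3000,-0.1500)
F = F_att + ΣF_rep = (8.5625,23.6375)
p' = p + 1/5·F = (-3.2875,-4.2725)

Fx=8.5625 Fy=23.6375 x'=-3.2875 y'=-4.2725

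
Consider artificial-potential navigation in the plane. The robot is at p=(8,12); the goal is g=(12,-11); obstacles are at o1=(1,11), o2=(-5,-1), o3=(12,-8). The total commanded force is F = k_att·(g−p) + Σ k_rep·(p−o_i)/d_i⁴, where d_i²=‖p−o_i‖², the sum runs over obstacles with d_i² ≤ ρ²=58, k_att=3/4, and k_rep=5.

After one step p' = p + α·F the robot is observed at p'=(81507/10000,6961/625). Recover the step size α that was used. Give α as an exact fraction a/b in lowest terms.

α = 1/20

F_att = 3/4·(g−p) = 3/4·(4,-23) = (3.0000,-17.2500)
o1: d²=50 ≤ ρ²=58; F_rep = 5·(7,1)/50² = (0.0140,0.0020)
o2: d²=338 > ρ²=58 → inactive
o3: d²=416 > ρ²=58 → inactive
F = F_att + ΣF_rep = (3.0140,-17.2480)
Δp = p'−p = (0.1507,-0.8624); α = Δx/Fx = (1507/10000) / (1507/500) = 1/20
check: Δy/Fy = (-539/625) / (-2156/125) = 1/20 ✓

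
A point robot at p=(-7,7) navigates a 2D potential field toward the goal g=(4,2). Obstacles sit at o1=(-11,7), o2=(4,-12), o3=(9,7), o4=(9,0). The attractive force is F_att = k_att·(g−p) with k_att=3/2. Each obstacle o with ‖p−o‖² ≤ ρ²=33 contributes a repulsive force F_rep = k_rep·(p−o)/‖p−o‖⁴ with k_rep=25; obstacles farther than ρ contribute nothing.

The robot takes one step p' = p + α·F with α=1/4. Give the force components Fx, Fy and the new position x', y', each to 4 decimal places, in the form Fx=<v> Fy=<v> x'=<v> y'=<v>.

Fx=16.8906 Fy=-7.5000 x'=-2.7773 y'=5.1250

F_att = 3/2·(g−p) = 3/2·(11,-5) = (16.5000,-7.5000)
o1: d²=16 ≤ ρ²=33; F_rep = 25·(4,0)/16² = (0.3906,0.0000)
o2: d²=482 > ρ²=33 → inactive
o3: d²=256 > ρ²=33 → inactive
o4: d²=305 > ρ²=33 → inactive
F = F_att + ΣF_rep = (16.8906,-7.5000)
p' = p + 1/4·F = (-2.7773,5.1250)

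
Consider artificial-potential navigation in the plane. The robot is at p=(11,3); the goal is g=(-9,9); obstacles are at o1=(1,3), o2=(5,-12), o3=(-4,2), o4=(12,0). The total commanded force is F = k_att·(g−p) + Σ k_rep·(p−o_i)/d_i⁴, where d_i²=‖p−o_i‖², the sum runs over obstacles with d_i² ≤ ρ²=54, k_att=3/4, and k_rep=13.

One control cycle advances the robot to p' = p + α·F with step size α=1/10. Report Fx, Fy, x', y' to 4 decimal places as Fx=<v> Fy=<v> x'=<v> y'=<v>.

F_att = 3/4·(g−p) = 3/4·(-20,6) = (-15.0000,4.5000)
o1: d²=100 > ρ²=54 → inactive
o2: d²=261 > ρ²=54 → inactive
o3: d²=226 > ρ²=54 → inactive
o4: d²=10 ≤ ρ²=54; F_rep = 13·(-1,3)/10² = (-0.1300,0.3900)
F = F_att + ΣF_rep = (-15.1300,4.8900)
p' = p + 1/10·F = (9.4870,3.4890)

Fx=-15.1300 Fy=4.8900 x'=9.4870 y'=3.4890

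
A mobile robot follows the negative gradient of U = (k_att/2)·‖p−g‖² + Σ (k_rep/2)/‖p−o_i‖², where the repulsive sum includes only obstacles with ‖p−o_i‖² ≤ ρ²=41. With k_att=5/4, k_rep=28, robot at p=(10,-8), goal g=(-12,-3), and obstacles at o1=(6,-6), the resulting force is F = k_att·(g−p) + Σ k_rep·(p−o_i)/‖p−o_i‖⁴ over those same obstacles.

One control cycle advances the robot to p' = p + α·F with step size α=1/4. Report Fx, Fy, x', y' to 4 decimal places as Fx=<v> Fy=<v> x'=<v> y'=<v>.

F_att = 5/4·(g−p) = 5/4·(-22,5) = (-27.5000,6.2500)
o1: d²=20 ≤ ρ²=41; F_rep = 28·(4,-2)/20² = (0.2800,-0.1400)
F = F_att + ΣF_rep = (-27.2200,6.1100)
p' = p + 1/4·F = (3.1950,-6.4725)

Fx=-27.2200 Fy=6.1100 x'=3.1950 y'=-6.4725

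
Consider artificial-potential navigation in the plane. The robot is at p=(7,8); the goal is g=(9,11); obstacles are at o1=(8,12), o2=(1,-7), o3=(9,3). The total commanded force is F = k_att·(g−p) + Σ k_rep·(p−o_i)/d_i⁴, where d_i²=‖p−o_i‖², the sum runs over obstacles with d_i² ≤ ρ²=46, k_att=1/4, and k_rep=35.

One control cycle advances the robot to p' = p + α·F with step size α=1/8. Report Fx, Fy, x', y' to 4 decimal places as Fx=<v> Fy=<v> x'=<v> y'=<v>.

Fx=0.2957 Fy=0.4737 x'=7.0370 y'=8.0592

F_att = 1/4·(g−p) = 1/4·(2,3) = (0.5000,0.7500)
o1: d²=17 ≤ ρ²=46; F_rep = 35·(-1,-4)/17² = (-0.1211,-0.4844)
o2: d²=261 > ρ²=46 → inactive
o3: d²=29 ≤ ρ²=46; F_rep = 35·(-2,5)/29² = (-0.0832,0.2081)
F = F_att + ΣF_rep = (0.2957,0.4737)
p' = p + 1/8·F = (7.0370,8.0592)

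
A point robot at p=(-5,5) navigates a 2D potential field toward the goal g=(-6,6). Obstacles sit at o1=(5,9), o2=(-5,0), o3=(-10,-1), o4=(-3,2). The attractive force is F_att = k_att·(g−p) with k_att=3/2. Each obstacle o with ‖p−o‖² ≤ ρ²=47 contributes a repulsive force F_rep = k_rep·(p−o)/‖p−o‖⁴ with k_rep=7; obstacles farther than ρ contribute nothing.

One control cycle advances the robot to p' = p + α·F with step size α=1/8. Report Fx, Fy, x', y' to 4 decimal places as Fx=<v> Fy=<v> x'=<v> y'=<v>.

Fx=-1.5828 Fy=1.6803 x'=-5.1979 y'=5.2100

F_att = 3/2·(g−p) = 3/2·(-1,1) = (-1.5000,1.5000)
o1: d²=116 > ρ²=47 → inactive
o2: d²=25 ≤ ρ²=47; F_rep = 7·(0,5)/25² = (0.0000,0.0560)
o3: d²=61 > ρ²=47 → inactive
o4: d²=13 ≤ ρ²=47; F_rep = 7·(-2,3)/13² = (-0.0828,0.1243)
F = F_att + ΣF_rep = (-1.5828,1.6803)
p' = p + 1/8·F = (-5.1979,5.2100)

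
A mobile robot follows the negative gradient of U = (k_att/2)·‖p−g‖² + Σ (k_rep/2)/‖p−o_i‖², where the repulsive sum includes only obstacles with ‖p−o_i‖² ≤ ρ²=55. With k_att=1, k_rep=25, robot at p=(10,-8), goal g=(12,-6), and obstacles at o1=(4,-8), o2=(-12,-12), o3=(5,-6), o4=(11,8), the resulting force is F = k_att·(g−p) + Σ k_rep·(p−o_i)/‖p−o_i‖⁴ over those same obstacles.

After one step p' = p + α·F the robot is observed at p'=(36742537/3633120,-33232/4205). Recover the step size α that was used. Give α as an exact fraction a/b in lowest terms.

α = 1/20

F_att = 1·(g−p) = 1·(2,2) = (2.0000,2.0000)
o1: d²=36 ≤ ρ²=55; F_rep = 25·(6,0)/36² = (0.1157,0.0000)
o2: d²=500 > ρ²=55 → inactive
o3: d²=29 ≤ ρ²=55; F_rep = 25·(5,-2)/29² = (0.1486,-0.0595)
o4: d²=257 > ρ²=55 → inactive
F = F_att + ΣF_rep = (2.2644,1.9405)
Δp = p'−p = (0.1132,0.0970); α = Δx/Fx = (411337/3633120) / (411337/181656) = 1/20
check: Δy/Fy = (408/4205) / (1632/841) = 1/20 ✓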